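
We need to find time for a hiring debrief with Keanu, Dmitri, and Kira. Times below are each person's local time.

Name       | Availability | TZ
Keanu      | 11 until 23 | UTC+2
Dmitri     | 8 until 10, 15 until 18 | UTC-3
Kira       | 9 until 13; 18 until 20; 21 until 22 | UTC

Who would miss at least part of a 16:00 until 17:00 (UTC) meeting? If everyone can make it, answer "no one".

Dmitri, Kira

Keanu in UTC: 09:00-21:00 (subtract 2h to convert from UTC+2).
Dmitri in UTC: 11:00-13:00, 18:00-21:00 (add 3h to convert from UTC-3).
Kira in UTC: 09:00-13:00, 18:00-20:00, 21:00-22:00.
Keanu: free for 16:00-17:00. Dmitri: not fully free for 16:00-17:00. Kira: not fully free for 16:00-17:00.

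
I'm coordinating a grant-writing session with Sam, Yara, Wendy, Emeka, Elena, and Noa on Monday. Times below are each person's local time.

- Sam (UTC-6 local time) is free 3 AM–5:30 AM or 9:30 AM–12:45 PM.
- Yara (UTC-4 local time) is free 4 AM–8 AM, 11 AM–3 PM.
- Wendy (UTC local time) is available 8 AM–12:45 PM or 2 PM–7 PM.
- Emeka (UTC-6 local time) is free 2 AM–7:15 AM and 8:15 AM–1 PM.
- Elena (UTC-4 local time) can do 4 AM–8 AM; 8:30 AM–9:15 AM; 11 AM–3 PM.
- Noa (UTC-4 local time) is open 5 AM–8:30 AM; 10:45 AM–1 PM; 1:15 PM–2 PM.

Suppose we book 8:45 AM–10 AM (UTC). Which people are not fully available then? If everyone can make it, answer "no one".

Sam in UTC: 09:00-11:30, 15:30-18:45 (add 6h to convert from UTC-6).
Yara in UTC: 08:00-12:00, 15:00-19:00 (add 4h to convert from UTC-4).
Wendy in UTC: 08:00-12:45, 14:00-19:00.
Emeka in UTC: 08:00-13:15, 14:15-19:00 (add 6h to convert from UTC-6).
Elena in UTC: 08:00-12:00, 12:30-13:15, 15:00-19:00 (add 4h to convert from UTC-4).
Noa in UTC: 09:00-12:30, 14:45-17:00, 17:15-18:00 (add 4h to convert from UTC-4).
Sam: not fully free for 08:45-10:00. Yara: free for 08:45-10:00. Wendy: free for 08:45-10:00. Emeka: free for 08:45-10:00. Elena: free for 08:45-10:00. Noa: not fully free for 08:45-10:00.

Noa, Sam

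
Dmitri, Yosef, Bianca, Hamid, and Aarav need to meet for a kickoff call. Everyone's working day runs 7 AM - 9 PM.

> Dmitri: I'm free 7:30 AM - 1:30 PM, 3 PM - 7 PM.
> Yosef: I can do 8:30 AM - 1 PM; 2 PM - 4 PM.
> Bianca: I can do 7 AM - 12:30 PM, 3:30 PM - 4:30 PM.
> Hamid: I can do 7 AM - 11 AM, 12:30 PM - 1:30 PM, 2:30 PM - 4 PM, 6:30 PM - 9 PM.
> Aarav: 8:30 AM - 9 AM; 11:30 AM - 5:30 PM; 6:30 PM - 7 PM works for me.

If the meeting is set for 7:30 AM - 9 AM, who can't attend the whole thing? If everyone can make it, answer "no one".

Aarav, Yosef

Dmitri: free for 07:30-09:00. Yosef: not fully free for 07:30-09:00. Bianca: free for 07:30-09:00. Hamid: free for 07:30-09:00. Aarav: not fully free for 07:30-09:00.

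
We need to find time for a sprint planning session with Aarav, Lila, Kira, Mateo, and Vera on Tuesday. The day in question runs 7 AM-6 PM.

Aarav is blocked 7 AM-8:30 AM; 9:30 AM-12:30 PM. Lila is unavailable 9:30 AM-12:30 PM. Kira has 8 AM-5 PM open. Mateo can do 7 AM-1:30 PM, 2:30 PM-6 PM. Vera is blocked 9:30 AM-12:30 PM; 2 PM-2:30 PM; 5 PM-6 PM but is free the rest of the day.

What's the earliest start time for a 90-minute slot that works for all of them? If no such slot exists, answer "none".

14:30

Aarav free: 08:30-09:30, 12:30-18:00 (invert busy blocks within the working day).
Lila free: 07:00-09:30, 12:30-18:00 (invert busy blocks within the working day).
Kira free: 08:00-17:00.
Mateo free: 07:00-13:30, 14:30-18:00.
Vera free: 07:00-09:30, 12:30-14:00, 14:30-17:00 (invert busy blocks within the working day).
Aarav ∩ Lila: 08:30-09:30, 12:30-18:00.
Aarav ∩ Lila ∩ Kira: 08:30-09:30, 12:30-17:00.
Aarav ∩ Lila ∩ Kira ∩ Mateo: 08:30-09:30, 12:30-13:30, 14:30-17:00.
Aarav ∩ Lila ∩ Kira ∩ Mateo ∩ Vera: 08:30-09:30, 12:30-13:30, 14:30-17:00.
The first common window of at least 90 minutes is 14:30-17:00, so the earliest start is 14:30.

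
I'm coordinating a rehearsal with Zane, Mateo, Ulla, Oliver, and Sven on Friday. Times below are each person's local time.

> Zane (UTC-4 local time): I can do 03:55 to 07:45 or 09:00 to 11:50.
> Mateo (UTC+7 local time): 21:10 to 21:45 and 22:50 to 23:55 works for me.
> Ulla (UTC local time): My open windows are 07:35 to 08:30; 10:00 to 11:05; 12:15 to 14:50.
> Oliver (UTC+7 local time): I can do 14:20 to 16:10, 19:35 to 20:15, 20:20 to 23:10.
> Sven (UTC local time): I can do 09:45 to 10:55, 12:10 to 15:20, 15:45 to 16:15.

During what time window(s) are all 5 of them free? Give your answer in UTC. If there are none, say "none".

Zane in UTC: 07:55-11:45, 13:00-15:50 (add 4h to convert from UTC-4).
Mateo in UTC: 14:10-14:45, 15:50-16:55 (subtract 7h to convert from UTC+7).
Ulla in UTC: 07:35-08:30, 10:00-11:05, 12:15-14:50.
Oliver in UTC: 07:20-09:10, 12:35-13:15, 13:20-16:10 (subtract 7h to convert from UTC+7).
Sven in UTC: 09:45-10:55, 12:10-15:20, 15:45-16:15.
Zane ∩ Mateo: 14:10-14:45.
Zane ∩ Mateo ∩ Ulla: 14:10-14:45.
Zane ∩ Mateo ∩ Ulla ∩ Oliver: 14:10-14:45.
Zane ∩ Mateo ∩ Ulla ∩ Oliver ∩ Sven: 14:10-14:45.

14:10-14:45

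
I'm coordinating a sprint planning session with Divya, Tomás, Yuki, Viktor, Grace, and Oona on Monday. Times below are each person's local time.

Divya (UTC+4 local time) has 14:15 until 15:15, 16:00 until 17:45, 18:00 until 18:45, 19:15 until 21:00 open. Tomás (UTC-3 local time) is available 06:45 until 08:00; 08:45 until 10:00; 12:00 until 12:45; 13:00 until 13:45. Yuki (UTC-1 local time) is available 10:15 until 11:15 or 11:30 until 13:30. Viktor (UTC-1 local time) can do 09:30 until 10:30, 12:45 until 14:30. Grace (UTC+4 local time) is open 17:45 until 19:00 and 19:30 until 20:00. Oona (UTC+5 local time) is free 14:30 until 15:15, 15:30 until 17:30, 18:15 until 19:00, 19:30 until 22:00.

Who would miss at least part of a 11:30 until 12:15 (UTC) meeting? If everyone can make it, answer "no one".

Divya in UTC: 10:15-11:15, 12:00-13:45, 14:00-14:45, 15:15-17:00 (subtract 4h to convert from UTC+4).
Tomás in UTC: 09:45-11:00, 11:45-13:00, 15:00-15:45, 16:00-16:45 (add 3h to convert from UTC-3).
Yuki in UTC: 11:15-12:15, 12:30-14:30 (add 1h to convert from UTC-1).
Viktor in UTC: 10:30-11:30, 13:45-15:30 (add 1h to convert from UTC-1).
Grace in UTC: 13:45-15:00, 15:30-16:00 (subtract 4h to convert from UTC+4).
Oona in UTC: 09:30-10:15, 10:30-12:30, 13:15-14:00, 14:30-17:00 (subtract 5h to convert from UTC+5).
Divya: not fully free for 11:30-12:15. Tomás: not fully free for 11:30-12:15. Yuki: free for 11:30-12:15. Viktor: not fully free for 11:30-12:15. Grace: not fully free for 11:30-12:15. Oona: free for 11:30-12:15.

Divya, Grace, Tomás, Viktor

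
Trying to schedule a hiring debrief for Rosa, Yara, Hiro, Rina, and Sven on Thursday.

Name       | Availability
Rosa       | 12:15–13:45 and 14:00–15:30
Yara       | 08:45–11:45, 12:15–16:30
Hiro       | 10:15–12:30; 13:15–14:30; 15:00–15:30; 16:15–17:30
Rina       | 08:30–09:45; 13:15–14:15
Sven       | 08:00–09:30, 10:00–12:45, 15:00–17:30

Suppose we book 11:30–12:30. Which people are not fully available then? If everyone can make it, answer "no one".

Rosa: not fully free for 11:30-12:30. Yara: not fully free for 11:30-12:30. Hiro: free for 11:30-12:30. Rina: not fully free for 11:30-12:30. Sven: free for 11:30-12:30.

Rina, Rosa, Yara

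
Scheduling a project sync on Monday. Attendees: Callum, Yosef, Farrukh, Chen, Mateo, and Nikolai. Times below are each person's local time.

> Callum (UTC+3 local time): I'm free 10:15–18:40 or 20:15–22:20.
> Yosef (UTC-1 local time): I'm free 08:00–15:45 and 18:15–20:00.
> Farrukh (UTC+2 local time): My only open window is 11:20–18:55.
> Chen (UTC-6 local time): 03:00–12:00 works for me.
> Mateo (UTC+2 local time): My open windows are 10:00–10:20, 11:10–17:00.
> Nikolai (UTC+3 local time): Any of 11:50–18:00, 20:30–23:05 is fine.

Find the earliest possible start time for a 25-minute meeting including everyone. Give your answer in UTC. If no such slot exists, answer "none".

09:20

Callum in UTC: 07:15-15:40, 17:15-19:20 (subtract 3h to convert from UTC+3).
Yosef in UTC: 09:00-16:45, 19:15-21:00 (add 1h to convert from UTC-1).
Farrukh in UTC: 09:20-16:55 (subtract 2h to convert from UTC+2).
Chen in UTC: 09:00-18:00 (add 6h to convert from UTC-6).
Mateo in UTC: 08:00-08:20, 09:10-15:00 (subtract 2h to convert from UTC+2).
Nikolai in UTC: 08:50-15:00, 17:30-20:05 (subtract 3h to convert from UTC+3).
Callum ∩ Yosef: 09:00-15:40, 19:15-19:20.
Callum ∩ Yosef ∩ Farrukh: 09:20-15:40.
Callum ∩ Yosef ∩ Farrukh ∩ Chen: 09:20-15:40.
Callum ∩ Yosef ∩ Farrukh ∩ Chen ∩ Mateo: 09:20-15:00.
Callum ∩ Yosef ∩ Farrukh ∩ Chen ∩ Mateo ∩ Nikolai: 09:20-15:00.
The first common window of at least 25 minutes is 09:20-15:00, so the earliest start is 09:20.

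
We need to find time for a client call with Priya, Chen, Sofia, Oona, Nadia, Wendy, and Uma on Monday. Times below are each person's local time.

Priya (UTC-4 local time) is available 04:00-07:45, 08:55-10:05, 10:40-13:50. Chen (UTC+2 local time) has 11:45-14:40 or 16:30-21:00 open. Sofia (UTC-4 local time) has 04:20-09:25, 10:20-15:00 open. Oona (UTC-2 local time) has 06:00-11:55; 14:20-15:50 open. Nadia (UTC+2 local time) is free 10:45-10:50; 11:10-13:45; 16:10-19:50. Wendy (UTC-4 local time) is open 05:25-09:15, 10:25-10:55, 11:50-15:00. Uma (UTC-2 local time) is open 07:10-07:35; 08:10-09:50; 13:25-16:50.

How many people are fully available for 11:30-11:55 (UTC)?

Priya in UTC: 08:00-11:45, 12:55-14:05, 14:40-17:50 (add 4h to convert from UTC-4).
Chen in UTC: 09:45-12:40, 14:30-19:00 (subtract 2h to convert from UTC+2).
Sofia in UTC: 08:20-13:25, 14:20-19:00 (add 4h to convert from UTC-4).
Oona in UTC: 08:00-13:55, 16:20-17:50 (add 2h to convert from UTC-2).
Nadia in UTC: 08:45-08:50, 09:10-11:45, 14:10-17:50 (subtract 2h to convert from UTC+2).
Wendy in UTC: 09:25-13:15, 14:25-14:55, 15:50-19:00 (add 4h to convert from UTC-4).
Uma in UTC: 09:10-09:35, 10:10-11:50, 15:25-18:50 (add 2h to convert from UTC-2).
Chen, Sofia, Oona, and Wendy can make the full 11:30-11:55 slot — that's 4.

4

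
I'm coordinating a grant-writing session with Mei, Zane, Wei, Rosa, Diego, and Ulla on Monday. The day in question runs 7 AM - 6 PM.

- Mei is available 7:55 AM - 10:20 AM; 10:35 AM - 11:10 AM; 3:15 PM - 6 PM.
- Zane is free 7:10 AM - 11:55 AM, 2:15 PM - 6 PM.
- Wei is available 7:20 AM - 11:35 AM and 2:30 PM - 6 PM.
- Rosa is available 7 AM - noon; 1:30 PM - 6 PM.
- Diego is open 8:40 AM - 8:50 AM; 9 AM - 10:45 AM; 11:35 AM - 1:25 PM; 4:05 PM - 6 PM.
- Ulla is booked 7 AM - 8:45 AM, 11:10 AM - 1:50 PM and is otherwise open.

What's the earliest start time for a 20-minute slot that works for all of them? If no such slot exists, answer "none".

09:00

Mei free: 07:55-10:20, 10:35-11:10, 15:15-18:00.
Zane free: 07:10-11:55, 14:15-18:00.
Wei free: 07:20-11:35, 14:30-18:00.
Rosa free: 07:00-12:00, 13:30-18:00.
Diego free: 08:40-08:50, 09:00-10:45, 11:35-13:25, 16:05-18:00.
Ulla free: 08:45-11:10, 13:50-18:00 (invert busy blocks within the working day).
Mei ∩ Zane: 07:55-10:20, 10:35-11:10, 15:15-18:00.
Mei ∩ Zane ∩ Wei: 07:55-10:20, 10:35-11:10, 15:15-18:00.
Mei ∩ Zane ∩ Wei ∩ Rosa: 07:55-10:20, 10:35-11:10, 15:15-18:00.
Mei ∩ Zane ∩ Wei ∩ Rosa ∩ Diego: 08:40-08:50, 09:00-10:20, 10:35-10:45, 16:05-18:00.
Mei ∩ Zane ∩ Wei ∩ Rosa ∩ Diego ∩ Ulla: 08:45-08:50, 09:00-10:20, 10:35-10:45, 16:05-18:00.
The first common window of at least 20 minutes is 09:00-10:20, so the earliest start is 09:00.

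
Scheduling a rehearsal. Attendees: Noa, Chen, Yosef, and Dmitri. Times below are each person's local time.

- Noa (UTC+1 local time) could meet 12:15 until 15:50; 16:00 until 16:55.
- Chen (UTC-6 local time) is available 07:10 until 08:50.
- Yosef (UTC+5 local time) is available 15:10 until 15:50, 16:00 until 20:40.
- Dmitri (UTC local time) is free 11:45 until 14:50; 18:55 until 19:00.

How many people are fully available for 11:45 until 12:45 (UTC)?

3

Noa in UTC: 11:15-14:50, 15:00-15:55 (subtract 1h to convert from UTC+1).
Chen in UTC: 13:10-14:50 (add 6h to convert from UTC-6).
Yosef in UTC: 10:10-10:50, 11:00-15:40 (subtract 5h to convert from UTC+5).
Dmitri in UTC: 11:45-14:50, 18:55-19:00.
Noa, Yosef, and Dmitri can make the full 11:45-12:45 slot — that's 3.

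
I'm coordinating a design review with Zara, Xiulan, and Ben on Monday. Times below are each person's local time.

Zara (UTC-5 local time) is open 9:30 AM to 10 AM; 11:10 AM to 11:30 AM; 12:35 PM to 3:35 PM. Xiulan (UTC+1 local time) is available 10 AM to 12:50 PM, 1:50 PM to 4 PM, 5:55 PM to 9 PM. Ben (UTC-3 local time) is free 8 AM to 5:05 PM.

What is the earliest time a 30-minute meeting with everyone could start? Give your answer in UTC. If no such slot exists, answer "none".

Zara in UTC: 14:30-15:00, 16:10-16:30, 17:35-20:35 (add 5h to convert from UTC-5).
Xiulan in UTC: 09:00-11:50, 12:50-15:00, 16:55-20:00 (subtract 1h to convert from UTC+1).
Ben in UTC: 11:00-20:05 (add 3h to convert from UTC-3).
Zara ∩ Xiulan: 14:30-15:00, 17:35-20:00.
Zara ∩ Xiulan ∩ Ben: 14:30-15:00, 17:35-20:00.
Those are the intersection windows.
The first common window of at least 30 minutes is 14:30-15:00, so the earliest start is 14:30.

14:30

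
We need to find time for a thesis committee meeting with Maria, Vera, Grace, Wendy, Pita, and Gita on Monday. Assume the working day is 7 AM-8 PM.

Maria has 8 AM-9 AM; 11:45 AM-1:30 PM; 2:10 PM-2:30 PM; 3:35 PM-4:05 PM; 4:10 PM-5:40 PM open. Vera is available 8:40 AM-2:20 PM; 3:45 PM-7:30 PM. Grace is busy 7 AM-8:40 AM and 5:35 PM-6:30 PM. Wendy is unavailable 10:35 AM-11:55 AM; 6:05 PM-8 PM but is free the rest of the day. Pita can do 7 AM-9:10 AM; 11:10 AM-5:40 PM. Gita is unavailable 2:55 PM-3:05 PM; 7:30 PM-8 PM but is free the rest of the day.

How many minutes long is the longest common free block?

95

Maria free: 08:00-09:00, 11:45-13:30, 14:10-14:30, 15:35-16:05, 16:10-17:40.
Vera free: 08:40-14:20, 15:45-19:30.
Grace free: 08:40-17:35, 18:30-20:00 (invert busy blocks within the working day).
Wendy free: 07:00-10:35, 11:55-18:05 (invert busy blocks within the working day).
Pita free: 07:00-09:10, 11:10-17:40.
Gita free: 07:00-14:55, 15:05-19:30 (invert busy blocks within the working day).
Maria ∩ Vera: 08:40-09:00, 11:45-13:30, 14:10-14:20, 15:45-16:05, 16:10-17:40.
Maria ∩ Vera ∩ Grace: 08:40-09:00, 11:45-13:30, 14:10-14:20, 15:45-16:05, 16:10-17:35.
Maria ∩ Vera ∩ Grace ∩ Wendy: 08:40-09:00, 11:55-13:30, 14:10-14:20, 15:45-16:05, 16:10-17:35.
Maria ∩ Vera ∩ Grace ∩ Wendy ∩ Pita: 08:40-09:00, 11:55-13:30, 14:10-14:20, 15:45-16:05, 16:10-17:35.
Maria ∩ Vera ∩ Grace ∩ Wendy ∩ Pita ∩ Gita: 08:40-09:00, 11:55-13:30, 14:10-14:20, 15:45-16:05, 16:10-17:35.
Those are the intersection windows.
The longest is 11:55-13:30 at 95 minutes.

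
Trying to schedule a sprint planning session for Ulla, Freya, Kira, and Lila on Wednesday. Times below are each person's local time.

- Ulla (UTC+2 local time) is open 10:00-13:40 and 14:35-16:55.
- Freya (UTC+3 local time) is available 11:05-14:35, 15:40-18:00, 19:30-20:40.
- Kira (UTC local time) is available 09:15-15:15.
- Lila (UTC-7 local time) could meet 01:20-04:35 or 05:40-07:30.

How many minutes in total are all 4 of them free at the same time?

250

Ulla in UTC: 08:00-11:40, 12:35-14:55 (subtract 2h to convert from UTC+2).
Freya in UTC: 08:05-11:35, 12:40-15:00, 16:30-17:40 (subtract 3h to convert from UTC+3).
Kira in UTC: 09:15-15:15.
Lila in UTC: 08:20-11:35, 12:40-14:30 (add 7h to convert from UTC-7).
Ulla ∩ Freya: 08:05-11:35, 12:40-14:55.
Ulla ∩ Freya ∩ Kira: 09:15-11:35, 12:40-14:55.
Ulla ∩ Freya ∩ Kira ∩ Lila: 09:15-11:35, 12:40-14:30.
Summing the common windows: 140 + 110 = 250 minutes.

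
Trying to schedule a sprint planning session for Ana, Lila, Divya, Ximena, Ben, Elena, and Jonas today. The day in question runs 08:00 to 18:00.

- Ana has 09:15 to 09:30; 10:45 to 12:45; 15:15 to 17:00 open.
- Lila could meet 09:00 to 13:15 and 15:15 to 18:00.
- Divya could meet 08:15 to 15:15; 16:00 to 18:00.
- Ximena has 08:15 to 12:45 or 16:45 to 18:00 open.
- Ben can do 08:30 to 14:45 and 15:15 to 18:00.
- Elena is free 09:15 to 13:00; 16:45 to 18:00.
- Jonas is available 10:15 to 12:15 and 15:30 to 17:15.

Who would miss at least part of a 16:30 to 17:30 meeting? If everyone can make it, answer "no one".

Ana: not fully free for 16:30-17:30. Lila: free for 16:30-17:30. Divya: free for 16:30-17:30. Ximena: not fully free for 16:30-17:30. Ben: free for 16:30-17:30. Elena: not fully free for 16:30-17:30. Jonas: not fully free for 16:30-17:30.

Ana, Elena, Jonas, Ximena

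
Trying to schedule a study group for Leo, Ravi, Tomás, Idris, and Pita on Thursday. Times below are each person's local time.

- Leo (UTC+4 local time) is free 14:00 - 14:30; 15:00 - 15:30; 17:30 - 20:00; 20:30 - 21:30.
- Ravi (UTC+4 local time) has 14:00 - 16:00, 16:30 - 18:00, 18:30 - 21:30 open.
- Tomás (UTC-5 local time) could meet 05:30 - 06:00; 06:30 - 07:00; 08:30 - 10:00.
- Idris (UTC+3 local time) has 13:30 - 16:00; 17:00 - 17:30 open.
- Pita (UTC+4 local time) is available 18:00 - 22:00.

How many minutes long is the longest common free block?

0

Leo in UTC: 10:00-10:30, 11:00-11:30, 13:30-16:00, 16:30-17:30 (subtract 4h to convert from UTC+4).
Ravi in UTC: 10:00-12:00, 12:30-14:00, 14:30-17:30 (subtract 4h to convert from UTC+4).
Tomás in UTC: 10:30-11:00, 11:30-12:00, 13:30-15:00 (add 5h to convert from UTC-5).
Idris in UTC: 10:30-13:00, 14:00-14:30 (subtract 3h to convert from UTC+3).
Pita in UTC: 14:00-18:00 (subtract 4h to convert from UTC+4).
Leo ∩ Ravi: 10:00-10:30, 11:00-11:30, 13:30-14:00, 14:30-16:00, 16:30-17:30.
Leo ∩ Ravi ∩ Tomás: 13:30-14:00, 14:30-15:00.
Leo ∩ Ravi ∩ Tomás ∩ Idris: ∅.
Leo ∩ Ravi ∩ Tomás ∩ Idris ∩ Pita: ∅.
There is no time when everyone is free.
No common window exists, so the longest block is 0 minutes.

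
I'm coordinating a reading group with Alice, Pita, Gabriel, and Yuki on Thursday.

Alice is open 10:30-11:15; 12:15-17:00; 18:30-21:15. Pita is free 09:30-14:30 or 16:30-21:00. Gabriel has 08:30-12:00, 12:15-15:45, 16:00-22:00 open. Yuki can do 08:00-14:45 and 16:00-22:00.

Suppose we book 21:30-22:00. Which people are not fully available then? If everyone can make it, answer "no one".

Alice, Pita

Alice: not fully free for 21:30-22:00. Pita: not fully free for 21:30-22:00. Gabriel: free for 21:30-22:00. Yuki: free for 21:30-22:00.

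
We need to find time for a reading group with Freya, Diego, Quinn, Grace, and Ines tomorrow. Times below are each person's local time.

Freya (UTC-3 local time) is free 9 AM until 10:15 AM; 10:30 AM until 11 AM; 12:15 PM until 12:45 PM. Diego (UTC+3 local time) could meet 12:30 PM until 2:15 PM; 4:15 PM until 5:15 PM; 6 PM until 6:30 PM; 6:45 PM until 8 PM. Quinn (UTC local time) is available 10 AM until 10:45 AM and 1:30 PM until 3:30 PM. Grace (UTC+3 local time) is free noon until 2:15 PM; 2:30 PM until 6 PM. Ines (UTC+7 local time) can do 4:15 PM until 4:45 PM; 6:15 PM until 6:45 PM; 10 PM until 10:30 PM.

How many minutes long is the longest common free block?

0

Freya in UTC: 12:00-13:15, 13:30-14:00, 15:15-15:45 (add 3h to convert from UTC-3).
Diego in UTC: 09:30-11:15, 13:15-14:15, 15:00-15:30, 15:45-17:00 (subtract 3h to convert from UTC+3).
Quinn in UTC: 10:00-10:45, 13:30-15:30.
Grace in UTC: 09:00-11:15, 11:30-15:00 (subtract 3h to convert from UTC+3).
Ines in UTC: 09:15-09:45, 11:15-11:45, 15:00-15:30 (subtract 7h to convert from UTC+7).
Freya ∩ Diego: 13:30-14:00, 15:15-15:30.
Freya ∩ Diego ∩ Quinn: 13:30-14:00, 15:15-15:30.
Freya ∩ Diego ∩ Quinn ∩ Grace: 13:30-14:00.
Freya ∩ Diego ∩ Quinn ∩ Grace ∩ Ines: ∅.
There is no time when everyone is free.
No common window exists, so the longest block is 0 minutes.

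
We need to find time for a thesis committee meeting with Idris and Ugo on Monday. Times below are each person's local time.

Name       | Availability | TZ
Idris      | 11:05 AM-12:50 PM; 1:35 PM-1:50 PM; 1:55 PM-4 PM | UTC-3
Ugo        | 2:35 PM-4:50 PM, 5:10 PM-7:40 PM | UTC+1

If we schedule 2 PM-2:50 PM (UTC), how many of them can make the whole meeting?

1

Idris in UTC: 14:05-15:50, 16:35-16:50, 16:55-19:00 (add 3h to convert from UTC-3).
Ugo in UTC: 13:35-15:50, 16:10-18:40 (subtract 1h to convert from UTC+1).
Ugo can make the full 14:00-14:50 slot — that's 1.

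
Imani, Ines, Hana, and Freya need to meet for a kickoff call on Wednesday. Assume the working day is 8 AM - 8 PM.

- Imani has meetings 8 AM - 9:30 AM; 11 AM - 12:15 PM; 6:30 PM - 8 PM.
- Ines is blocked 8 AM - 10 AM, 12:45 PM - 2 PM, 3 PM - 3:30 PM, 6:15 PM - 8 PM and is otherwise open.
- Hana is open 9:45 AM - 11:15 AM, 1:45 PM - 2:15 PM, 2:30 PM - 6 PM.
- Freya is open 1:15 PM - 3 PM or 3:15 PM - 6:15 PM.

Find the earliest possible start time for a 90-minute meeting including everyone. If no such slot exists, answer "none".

15:30

Imani free: 09:30-11:00, 12:15-18:30 (invert busy blocks within the working day).
Ines free: 10:00-12:45, 14:00-15:00, 15:30-18:15 (invert busy blocks within the working day).
Hana free: 09:45-11:15, 13:45-14:15, 14:30-18:00.
Freya free: 13:15-15:00, 15:15-18:15.
Imani ∩ Ines: 10:00-11:00, 12:15-12:45, 14:00-15:00, 15:30-18:15.
Imani ∩ Ines ∩ Hana: 10:00-11:00, 14:00-14:15, 14:30-15:00, 15:30-18:00.
Imani ∩ Ines ∩ Hana ∩ Freya: 14:00-14:15, 14:30-15:00, 15:30-18:00.
The first common window of at least 90 minutes is 15:30-18:00, so the earliest start is 15:30.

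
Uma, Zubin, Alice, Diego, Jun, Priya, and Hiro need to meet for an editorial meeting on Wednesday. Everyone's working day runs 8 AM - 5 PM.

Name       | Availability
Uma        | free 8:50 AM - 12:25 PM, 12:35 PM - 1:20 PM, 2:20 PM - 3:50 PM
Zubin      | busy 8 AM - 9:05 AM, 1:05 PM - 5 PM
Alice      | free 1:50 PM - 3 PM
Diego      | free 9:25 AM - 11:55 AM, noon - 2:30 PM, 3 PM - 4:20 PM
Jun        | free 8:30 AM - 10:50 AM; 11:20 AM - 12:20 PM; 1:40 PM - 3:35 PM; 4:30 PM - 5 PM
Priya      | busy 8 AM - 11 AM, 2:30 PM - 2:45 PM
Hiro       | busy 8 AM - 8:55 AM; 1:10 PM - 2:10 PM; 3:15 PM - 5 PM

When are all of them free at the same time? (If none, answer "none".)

Uma free: 08:50-12:25, 12:35-13:20, 14:20-15:50.
Zubin free: 09:05-13:05 (invert busy blocks within the working day).
Alice free: 13:50-15:00.
Diego free: 09:25-11:55, 12:00-14:30, 15:00-16:20.
Jun free: 08:30-10:50, 11:20-12:20, 13:40-15:35, 16:30-17:00.
Priya free: 11:00-14:30, 14:45-17:00 (invert busy blocks within the working day).
Hiro free: 08:55-13:10, 14:10-15:15 (invert busy blocks within the working day).
Uma ∩ Zubin: 09:05-12:25, 12:35-13:05.
Uma ∩ Zubin ∩ Alice: ∅.
Uma ∩ Zubin ∩ Alice ∩ Diego: ∅.
Uma ∩ Zubin ∩ Alice ∩ Diego ∩ Jun: ∅.
Uma ∩ Zubin ∩ Alice ∩ Diego ∩ Jun ∩ Priya: ∅.
Uma ∩ Zubin ∩ Alice ∩ Diego ∩ Jun ∩ Priya ∩ Hiro: ∅.
There is no time when everyone is free.

none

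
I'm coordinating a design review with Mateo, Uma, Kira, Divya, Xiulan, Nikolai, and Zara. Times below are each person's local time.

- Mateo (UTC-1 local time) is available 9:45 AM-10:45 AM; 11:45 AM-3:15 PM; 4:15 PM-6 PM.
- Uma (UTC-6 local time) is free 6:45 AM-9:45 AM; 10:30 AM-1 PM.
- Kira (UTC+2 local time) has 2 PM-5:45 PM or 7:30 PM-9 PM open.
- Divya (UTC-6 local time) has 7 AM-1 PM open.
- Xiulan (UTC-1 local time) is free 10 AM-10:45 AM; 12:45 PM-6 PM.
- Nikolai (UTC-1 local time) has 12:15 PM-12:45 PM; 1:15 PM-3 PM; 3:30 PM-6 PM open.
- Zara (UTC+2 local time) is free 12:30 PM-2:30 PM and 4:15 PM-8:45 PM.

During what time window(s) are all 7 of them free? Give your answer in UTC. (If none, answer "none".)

14:15-15:45, 17:30-18:45

Mateo in UTC: 10:45-11:45, 12:45-16:15, 17:15-19:00 (add 1h to convert from UTC-1).
Uma in UTC: 12:45-15:45, 16:30-19:00 (add 6h to convert from UTC-6).
Kira in UTC: 12:00-15:45, 17:30-19:00 (subtract 2h to convert from UTC+2).
Divya in UTC: 13:00-19:00 (add 6h to convert from UTC-6).
Xiulan in UTC: 11:00-11:45, 13:45-19:00 (add 1h to convert from UTC-1).
Nikolai in UTC: 13:15-13:45, 14:15-16:00, 16:30-19:00 (add 1h to convert from UTC-1).
Zara in UTC: 10:30-12:30, 14:15-18:45 (subtract 2h to convert from UTC+2).
Mateo ∩ Uma: 12:45-15:45, 17:15-19:00.
Mateo ∩ Uma ∩ Kira: 12:45-15:45, 17:30-19:00.
Mateo ∩ Uma ∩ Kira ∩ Divya: 13:00-15:45, 17:30-19:00.
Mateo ∩ Uma ∩ Kira ∩ Divya ∩ Xiulan: 13:45-15:45, 17:30-19:00.
Mateo ∩ Uma ∩ Kira ∩ Divya ∩ Xiulan ∩ Nikolai: 14:15-15:45, 17:30-19:00.
Mateo ∩ Uma ∩ Kira ∩ Divya ∩ Xiulan ∩ Nikolai ∩ Zara: 14:15-15:45, 17:30-18:45.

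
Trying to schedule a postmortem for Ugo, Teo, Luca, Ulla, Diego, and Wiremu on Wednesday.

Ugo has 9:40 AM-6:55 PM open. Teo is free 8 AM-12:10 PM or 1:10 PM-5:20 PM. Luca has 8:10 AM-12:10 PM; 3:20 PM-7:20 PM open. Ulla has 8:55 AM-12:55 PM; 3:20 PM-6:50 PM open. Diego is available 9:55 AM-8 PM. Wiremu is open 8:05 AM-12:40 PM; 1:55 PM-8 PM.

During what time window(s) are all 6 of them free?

Ugo ∩ Teo: 09:40-12:10, 13:10-17:20.
Ugo ∩ Teo ∩ Luca: 09:40-12:10, 15:20-17:20.
Ugo ∩ Teo ∩ Luca ∩ Ulla: 09:40-12:10, 15:20-17:20.
Ugo ∩ Teo ∩ Luca ∩ Ulla ∩ Diego: 09:55-12:10, 15:20-17:20.
Ugo ∩ Teo ∩ Luca ∩ Ulla ∩ Diego ∩ Wiremu: 09:55-12:10, 15:20-17:20.

09:55-12:10, 15:20-17:20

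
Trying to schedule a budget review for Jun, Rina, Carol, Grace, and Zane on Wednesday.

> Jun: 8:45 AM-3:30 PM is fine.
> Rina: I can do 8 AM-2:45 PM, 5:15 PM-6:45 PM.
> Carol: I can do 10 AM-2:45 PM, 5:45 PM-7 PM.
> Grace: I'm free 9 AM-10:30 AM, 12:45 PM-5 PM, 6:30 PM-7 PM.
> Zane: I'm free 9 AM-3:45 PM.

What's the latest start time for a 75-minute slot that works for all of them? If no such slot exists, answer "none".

13:30

Jun ∩ Rina: 08:45-14:45.
Jun ∩ Rina ∩ Carol: 10:00-14:45.
Jun ∩ Rina ∩ Carol ∩ Grace: 10:00-10:30, 12:45-14:45.
Jun ∩ Rina ∩ Carol ∩ Grace ∩ Zane: 10:00-10:30, 12:45-14:45.
The last common window of at least 75 minutes is 12:45-14:45; a 75-minute meeting can start as late as 13:30 and still end by 14:45.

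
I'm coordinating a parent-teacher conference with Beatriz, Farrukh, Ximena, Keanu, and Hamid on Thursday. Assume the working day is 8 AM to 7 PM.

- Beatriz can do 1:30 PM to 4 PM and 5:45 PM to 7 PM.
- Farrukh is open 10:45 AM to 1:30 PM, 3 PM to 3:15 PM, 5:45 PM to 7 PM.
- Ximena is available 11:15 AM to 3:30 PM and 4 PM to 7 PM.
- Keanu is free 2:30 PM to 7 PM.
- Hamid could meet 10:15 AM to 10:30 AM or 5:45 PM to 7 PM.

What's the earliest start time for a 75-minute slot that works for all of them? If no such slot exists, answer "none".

17:45

Beatriz ∩ Farrukh: 15:00-15:15, 17:45-19:00.
Beatriz ∩ Farrukh ∩ Ximena: 15:00-15:15, 17:45-19:00.
Beatriz ∩ Farrukh ∩ Ximena ∩ Keanu: 15:00-15:15, 17:45-19:00.
Beatriz ∩ Farrukh ∩ Ximena ∩ Keanu ∩ Hamid: 17:45-19:00.
The first common window of at least 75 minutes is 17:45-19:00, so the earliest start is 17:45.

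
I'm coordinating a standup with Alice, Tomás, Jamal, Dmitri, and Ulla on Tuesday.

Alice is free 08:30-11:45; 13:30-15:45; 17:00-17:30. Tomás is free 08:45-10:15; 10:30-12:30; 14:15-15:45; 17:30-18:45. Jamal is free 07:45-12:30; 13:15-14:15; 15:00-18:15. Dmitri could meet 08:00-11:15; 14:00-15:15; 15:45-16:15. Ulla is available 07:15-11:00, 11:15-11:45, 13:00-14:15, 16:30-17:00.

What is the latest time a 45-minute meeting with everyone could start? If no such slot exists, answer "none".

Alice ∩ Tomás: 08:45-10:15, 10:30-11:45, 14:15-15:45.
Alice ∩ Tomás ∩ Jamal: 08:45-10:15, 10:30-11:45, 15:00-15:45.
Alice ∩ Tomás ∩ Jamal ∩ Dmitri: 08:45-10:15, 10:30-11:15, 15:00-15:15.
Alice ∩ Tomás ∩ Jamal ∩ Dmitri ∩ Ulla: 08:45-10:15, 10:30-11:00.
The last common window of at least 45 minutes is 08:45-10:15; a 45-minute meeting can start as late as 09:30 and still end by 10:15.

09:30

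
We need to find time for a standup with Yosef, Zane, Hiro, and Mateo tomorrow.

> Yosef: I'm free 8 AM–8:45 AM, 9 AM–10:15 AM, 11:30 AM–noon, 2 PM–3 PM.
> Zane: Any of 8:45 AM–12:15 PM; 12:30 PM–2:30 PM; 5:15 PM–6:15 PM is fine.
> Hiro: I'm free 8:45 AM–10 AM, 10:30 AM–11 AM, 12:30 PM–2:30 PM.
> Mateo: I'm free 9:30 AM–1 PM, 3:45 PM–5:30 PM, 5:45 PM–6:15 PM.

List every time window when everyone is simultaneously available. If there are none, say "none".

09:30-10:00

Yosef ∩ Zane: 09:00-10:15, 11:30-12:00, 14:00-14:30.
Yosef ∩ Zane ∩ Hiro: 09:00-10:00, 14:00-14:30.
Yosef ∩ Zane ∩ Hiro ∩ Mateo: 09:30-10:00.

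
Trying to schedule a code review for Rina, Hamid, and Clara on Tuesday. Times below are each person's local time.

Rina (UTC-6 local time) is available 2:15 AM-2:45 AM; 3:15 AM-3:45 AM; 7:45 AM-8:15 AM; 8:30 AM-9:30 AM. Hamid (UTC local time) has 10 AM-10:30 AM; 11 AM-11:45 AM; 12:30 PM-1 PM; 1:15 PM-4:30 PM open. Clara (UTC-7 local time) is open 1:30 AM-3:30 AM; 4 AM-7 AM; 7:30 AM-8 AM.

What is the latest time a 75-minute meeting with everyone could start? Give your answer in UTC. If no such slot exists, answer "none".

Rina in UTC: 08:15-08:45, 09:15-09:45, 13:45-14:15, 14:30-15:30 (add 6h to convert from UTC-6).
Hamid in UTC: 10:00-10:30, 11:00-11:45, 12:30-13:00, 13:15-16:30.
Clara in UTC: 08:30-10:30, 11:00-14:00, 14:30-15:00 (add 7h to convert from UTC-7).
Rina ∩ Hamid: 13:45-14:15, 14:30-15:30.
Rina ∩ Hamid ∩ Clara: 13:45-14:00, 14:30-15:00.
Those are the intersection windows.
No common window is at least 75 minutes long.

none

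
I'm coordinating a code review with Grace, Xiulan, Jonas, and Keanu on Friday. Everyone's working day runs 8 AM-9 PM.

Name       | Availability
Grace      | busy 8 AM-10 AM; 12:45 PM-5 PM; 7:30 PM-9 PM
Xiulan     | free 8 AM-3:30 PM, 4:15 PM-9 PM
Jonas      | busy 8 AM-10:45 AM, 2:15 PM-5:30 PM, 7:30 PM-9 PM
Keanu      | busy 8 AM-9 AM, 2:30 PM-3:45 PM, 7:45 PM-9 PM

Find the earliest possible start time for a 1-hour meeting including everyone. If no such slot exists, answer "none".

10:45

Grace free: 10:00-12:45, 17:00-19:30 (invert busy blocks within the working day).
Xiulan free: 08:00-15:30, 16:15-21:00.
Jonas free: 10:45-14:15, 17:30-19:30 (invert busy blocks within the working day).
Keanu free: 09:00-14:30, 15:45-19:45 (invert busy blocks within the working day).
Grace ∩ Xiulan: 10:00-12:45, 17:00-19:30.
Grace ∩ Xiulan ∩ Jonas: 10:45-12:45, 17:30-19:30.
Grace ∩ Xiulan ∩ Jonas ∩ Keanu: 10:45-12:45, 17:30-19:30.
The first common window of at least 60 minutes is 10:45-12:45, so the earliest start is 10:45.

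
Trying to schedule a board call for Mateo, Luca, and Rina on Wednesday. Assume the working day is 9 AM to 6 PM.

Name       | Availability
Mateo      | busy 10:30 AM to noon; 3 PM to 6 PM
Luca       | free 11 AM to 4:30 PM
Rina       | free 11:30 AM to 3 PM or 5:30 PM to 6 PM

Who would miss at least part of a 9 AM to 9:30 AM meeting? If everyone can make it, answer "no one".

Mateo free: 09:00-10:30, 12:00-15:00 (invert busy blocks within the working day).
Luca free: 11:00-16:30.
Rina free: 11:30-15:00, 17:30-18:00.
Mateo: free for 09:00-09:30. Luca: not fully free for 09:00-09:30. Rina: not fully free for 09:00-09:30.

Luca, Rina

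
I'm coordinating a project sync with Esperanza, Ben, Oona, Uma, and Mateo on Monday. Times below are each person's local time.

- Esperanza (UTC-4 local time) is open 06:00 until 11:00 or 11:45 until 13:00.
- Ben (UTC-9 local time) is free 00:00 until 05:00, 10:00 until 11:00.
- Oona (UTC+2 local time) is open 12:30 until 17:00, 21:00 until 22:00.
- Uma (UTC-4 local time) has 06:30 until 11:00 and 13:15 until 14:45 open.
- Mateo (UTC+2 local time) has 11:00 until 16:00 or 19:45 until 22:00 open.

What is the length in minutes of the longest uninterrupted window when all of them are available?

210

Esperanza in UTC: 10:00-15:00, 15:45-17:00 (add 4h to convert from UTC-4).
Ben in UTC: 09:00-14:00, 19:00-20:00 (add 9h to convert from UTC-9).
Oona in UTC: 10:30-15:00, 19:00-20:00 (subtract 2h to convert from UTC+2).
Uma in UTC: 10:30-15:00, 17:15-18:45 (add 4h to convert from UTC-4).
Mateo in UTC: 09:00-14:00, 17:45-20:00 (subtract 2h to convert from UTC+2).
Esperanza ∩ Ben: 10:00-14:00.
Esperanza ∩ Ben ∩ Oona: 10:30-14:00.
Esperanza ∩ Ben ∩ Oona ∩ Uma: 10:30-14:00.
Esperanza ∩ Ben ∩ Oona ∩ Uma ∩ Mateo: 10:30-14:00.
The longest is 10:30-14:00 at 210 minutes.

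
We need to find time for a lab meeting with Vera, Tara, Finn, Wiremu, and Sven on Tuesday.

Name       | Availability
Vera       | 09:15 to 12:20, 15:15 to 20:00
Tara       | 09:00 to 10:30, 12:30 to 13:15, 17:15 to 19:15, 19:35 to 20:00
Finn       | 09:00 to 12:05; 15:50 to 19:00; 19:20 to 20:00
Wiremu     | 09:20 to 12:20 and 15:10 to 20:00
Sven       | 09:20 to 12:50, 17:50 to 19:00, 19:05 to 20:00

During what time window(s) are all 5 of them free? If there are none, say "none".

09:20-10:30, 17:50-19:00, 19:35-20:00

Vera ∩ Tara: 09:15-10:30, 17:15-19:15, 19:35-20:00.
Vera ∩ Tara ∩ Finn: 09:15-10:30, 17:15-19:00, 19:35-20:00.
Vera ∩ Tara ∩ Finn ∩ Wiremu: 09:20-10:30, 17:15-19:00, 19:35-20:00.
Vera ∩ Tara ∩ Finn ∩ Wiremu ∩ Sven: 09:20-10:30, 17:50-19:00, 19:35-20:00.
Those are the intersection windows.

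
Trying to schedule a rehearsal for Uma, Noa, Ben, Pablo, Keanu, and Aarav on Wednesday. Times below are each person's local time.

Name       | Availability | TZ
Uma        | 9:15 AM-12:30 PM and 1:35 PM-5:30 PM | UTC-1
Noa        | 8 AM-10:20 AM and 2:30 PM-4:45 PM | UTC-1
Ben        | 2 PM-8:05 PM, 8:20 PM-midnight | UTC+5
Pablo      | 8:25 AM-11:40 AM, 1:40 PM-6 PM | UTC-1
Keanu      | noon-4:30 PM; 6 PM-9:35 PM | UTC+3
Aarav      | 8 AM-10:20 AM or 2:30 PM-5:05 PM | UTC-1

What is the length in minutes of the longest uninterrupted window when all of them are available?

135

Uma in UTC: 10:15-13:30, 14:35-18:30 (add 1h to convert from UTC-1).
Noa in UTC: 09:00-11:20, 15:30-17:45 (add 1h to convert from UTC-1).
Ben in UTC: 09:00-15:05, 15:20-19:00 (subtract 5h to convert from UTC+5).
Pablo in UTC: 09:25-12:40, 14:40-19:00 (add 1h to convert from UTC-1).
Keanu in UTC: 09:00-13:30, 15:00-18:35 (subtract 3h to convert from UTC+3).
Aarav in UTC: 09:00-11:20, 15:30-18:05 (add 1h to convert from UTC-1).
Uma ∩ Noa: 10:15-11:20, 15:30-17:45.
Uma ∩ Noa ∩ Ben: 10:15-11:20, 15:30-17:45.
Uma ∩ Noa ∩ Ben ∩ Pablo: 10:15-11:20, 15:30-17:45.
Uma ∩ Noa ∩ Ben ∩ Pablo ∩ Keanu: 10:15-11:20, 15:30-17:45.
Uma ∩ Noa ∩ Ben ∩ Pablo ∩ Keanu ∩ Aarav: 10:15-11:20, 15:30-17:45.
The longest is 15:30-17:45 at 135 minutes.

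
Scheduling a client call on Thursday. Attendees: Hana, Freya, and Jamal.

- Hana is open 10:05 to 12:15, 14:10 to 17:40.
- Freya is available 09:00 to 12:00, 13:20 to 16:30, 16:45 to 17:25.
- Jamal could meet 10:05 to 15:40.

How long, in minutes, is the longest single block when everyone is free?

115

Hana ∩ Freya: 10:05-12:00, 14:10-16:30, 16:45-17:25.
Hana ∩ Freya ∩ Jamal: 10:05-12:00, 14:10-15:40.
Those are the intersection windows.
The longest is 10:05-12:00 at 115 minutes.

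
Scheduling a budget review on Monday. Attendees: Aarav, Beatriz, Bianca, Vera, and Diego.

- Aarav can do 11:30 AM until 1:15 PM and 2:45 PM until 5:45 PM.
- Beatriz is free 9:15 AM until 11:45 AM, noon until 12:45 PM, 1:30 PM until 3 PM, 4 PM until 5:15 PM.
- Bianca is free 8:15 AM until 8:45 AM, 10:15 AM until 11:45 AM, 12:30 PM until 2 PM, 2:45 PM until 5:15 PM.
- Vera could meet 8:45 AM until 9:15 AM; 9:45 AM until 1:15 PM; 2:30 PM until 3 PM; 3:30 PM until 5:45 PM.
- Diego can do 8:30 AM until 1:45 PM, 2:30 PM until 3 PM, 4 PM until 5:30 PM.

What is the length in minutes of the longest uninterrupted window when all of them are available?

Aarav ∩ Beatriz: 11:30-11:45, 12:00-12:45, 14:45-15:00, 16:00-17:15.
Aarav ∩ Beatriz ∩ Bianca: 11:30-11:45, 12:30-12:45, 14:45-15:00, 16:00-17:15.
Aarav ∩ Beatriz ∩ Bianca ∩ Vera: 11:30-11:45, 12:30-12:45, 14:45-15:00, 16:00-17:15.
Aarav ∩ Beatriz ∩ Bianca ∩ Vera ∩ Diego: 11:30-11:45, 12:30-12:45, 14:45-15:00, 16:00-17:15.
The longest is 16:00-17:15 at 75 minutes.

75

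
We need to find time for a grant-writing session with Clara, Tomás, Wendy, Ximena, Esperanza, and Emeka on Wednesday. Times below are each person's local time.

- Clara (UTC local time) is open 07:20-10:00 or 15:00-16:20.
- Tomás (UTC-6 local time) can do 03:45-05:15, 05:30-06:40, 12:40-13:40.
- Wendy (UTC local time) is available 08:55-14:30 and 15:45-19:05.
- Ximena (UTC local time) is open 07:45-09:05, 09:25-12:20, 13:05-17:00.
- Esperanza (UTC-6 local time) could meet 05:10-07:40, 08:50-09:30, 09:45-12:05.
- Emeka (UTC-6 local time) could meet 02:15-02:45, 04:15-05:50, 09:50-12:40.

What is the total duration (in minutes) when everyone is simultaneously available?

0

Clara in UTC: 07:20-10:00, 15:00-16:20.
Tomás in UTC: 09:45-11:15, 11:30-12:40, 18:40-19:40 (add 6h to convert from UTC-6).
Wendy in UTC: 08:55-14:30, 15:45-19:05.
Ximena in UTC: 07:45-09:05, 09:25-12:20, 13:05-17:00.
Esperanza in UTC: 11:10-13:40, 14:50-15:30, 15:45-18:05 (add 6h to convert from UTC-6).
Emeka in UTC: 08:15-08:45, 10:15-11:50, 15:50-18:40 (add 6h to convert from UTC-6).
Clara ∩ Tomás: 09:45-10:00.
Clara ∩ Tomás ∩ Wendy: 09:45-10:00.
Clara ∩ Tomás ∩ Wendy ∩ Ximena: 09:45-10:00.
Clara ∩ Tomás ∩ Wendy ∩ Ximena ∩ Esperanza: ∅.
Clara ∩ Tomás ∩ Wendy ∩ Ximena ∩ Esperanza ∩ Emeka: ∅.
There is no time when everyone is free.
There is no common window, so the total is 0 minutes.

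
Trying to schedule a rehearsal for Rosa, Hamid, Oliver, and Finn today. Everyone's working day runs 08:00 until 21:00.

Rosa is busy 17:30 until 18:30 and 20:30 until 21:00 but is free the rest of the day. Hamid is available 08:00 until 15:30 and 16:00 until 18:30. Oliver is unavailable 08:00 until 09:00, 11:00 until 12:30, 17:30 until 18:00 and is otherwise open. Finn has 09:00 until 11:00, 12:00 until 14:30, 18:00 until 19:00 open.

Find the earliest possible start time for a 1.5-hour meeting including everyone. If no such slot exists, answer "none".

Rosa free: 08:00-17:30, 18:30-20:30 (invert busy blocks within the working day).
Hamid free: 08:00-15:30, 16:00-18:30.
Oliver free: 09:00-11:00, 12:30-17:30, 18:00-21:00 (invert busy blocks within the working day).
Finn free: 09:00-11:00, 12:00-14:30, 18:00-19:00.
Rosa ∩ Hamid: 08:00-15:30, 16:00-17:30.
Rosa ∩ Hamid ∩ Oliver: 09:00-11:00, 12:30-15:30, 16:00-17:30.
Rosa ∩ Hamid ∩ Oliver ∩ Finn: 09:00-11:00, 12:30-14:30.
The first common window of at least 90 minutes is 09:00-11:00, so the earliest start is 09:00.

09:00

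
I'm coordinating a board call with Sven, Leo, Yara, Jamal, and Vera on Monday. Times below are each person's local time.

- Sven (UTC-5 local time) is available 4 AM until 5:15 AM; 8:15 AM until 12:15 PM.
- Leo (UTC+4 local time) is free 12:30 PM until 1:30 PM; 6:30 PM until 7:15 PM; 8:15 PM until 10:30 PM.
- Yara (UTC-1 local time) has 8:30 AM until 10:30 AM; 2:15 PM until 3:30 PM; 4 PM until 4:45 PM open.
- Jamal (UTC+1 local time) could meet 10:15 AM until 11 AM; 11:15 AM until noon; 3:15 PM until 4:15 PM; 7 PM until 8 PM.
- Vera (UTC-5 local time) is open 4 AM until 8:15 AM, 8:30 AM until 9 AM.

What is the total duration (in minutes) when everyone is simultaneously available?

Sven in UTC: 09:00-10:15, 13:15-17:15 (add 5h to convert from UTC-5).
Leo in UTC: 08:30-09:30, 14:30-15:15, 16:15-18:30 (subtract 4h to convert from UTC+4).
Yara in UTC: 09:30-11:30, 15:15-16:30, 17:00-17:45 (add 1h to convert from UTC-1).
Jamal in UTC: 09:15-10:00, 10:15-11:00, 14:15-15:15, 18:00-19:00 (subtract 1h to convert from UTC+1).
Vera in UTC: 09:00-13:15, 13:30-14:00 (add 5h to convert from UTC-5).
Sven ∩ Leo: 09:00-09:30, 14:30-15:15, 16:15-17:15.
Sven ∩ Leo ∩ Yara: 16:15-16:30, 17:00-17:15.
Sven ∩ Leo ∩ Yara ∩ Jamal: ∅.
Sven ∩ Leo ∩ Yara ∩ Jamal ∩ Vera: ∅.
There is no time when everyone is free.
There is no common window, so the total is 0 minutes.

0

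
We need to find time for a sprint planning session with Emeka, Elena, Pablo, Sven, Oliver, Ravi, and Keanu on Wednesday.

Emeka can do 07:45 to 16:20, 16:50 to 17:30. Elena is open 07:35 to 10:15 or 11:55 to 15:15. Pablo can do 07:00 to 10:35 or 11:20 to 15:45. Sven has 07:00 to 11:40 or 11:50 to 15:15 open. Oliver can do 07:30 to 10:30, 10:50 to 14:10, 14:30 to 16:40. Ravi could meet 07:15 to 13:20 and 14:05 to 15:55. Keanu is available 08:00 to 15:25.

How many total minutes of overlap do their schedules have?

Emeka ∩ Elena: 07:45-10:15, 11:55-15:15.
Emeka ∩ Elena ∩ Pablo: 07:45-10:15, 11:55-15:15.
Emeka ∩ Elena ∩ Pablo ∩ Sven: 07:45-10:15, 11:55-15:15.
Emeka ∩ Elena ∩ Pablo ∩ Sven ∩ Oliver: 07:45-10:15, 11:55-14:10, 14:30-15:15.
Emeka ∩ Elena ∩ Pablo ∩ Sven ∩ Oliver ∩ Ravi: 07:45-10:15, 11:55-13:20, 14:05-14:10, 14:30-15:15.
Emeka ∩ Elena ∩ Pablo ∩ Sven ∩ Oliver ∩ Ravi ∩ Keanu: 08:00-10:15, 11:55-13:20, 14:05-14:10, 14:30-15:15.
Summing the common windows: 135 + 85 + 5 + 45 = 270 minutes.

270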